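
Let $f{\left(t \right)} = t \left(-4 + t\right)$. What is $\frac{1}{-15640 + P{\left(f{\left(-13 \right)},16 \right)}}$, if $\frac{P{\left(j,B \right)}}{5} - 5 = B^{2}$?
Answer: $- \frac{1}{14335} \approx -6.9759 \cdot 10^{-5}$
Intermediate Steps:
$P{\left(j,B \right)} = 25 + 5 B^{2}$
$\frac{1}{-15640 + P{\left(f{\left(-13 \right)},16 \right)}} = \frac{1}{-15640 + \left(25 + 5 \cdot 16^{2}\right)} = \frac{1}{-15640 + \left(25 + 5 \cdot 256\right)} = \frac{1}{-15640 + \left(25 + 1280\right)} = \frac{1}{-15640 + 1305} = \frac{1}{-14335} = - \frac{1}{14335}$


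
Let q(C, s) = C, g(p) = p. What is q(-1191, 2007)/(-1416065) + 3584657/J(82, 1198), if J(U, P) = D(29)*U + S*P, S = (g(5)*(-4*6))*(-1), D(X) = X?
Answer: 5076281365063/206940906970 ≈ 24.530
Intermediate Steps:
S = 120 (S = (5*(-4*6))*(-1) = (5*(-24))*(-1) = -120*(-1) = 120)
J(U, P) = 29*U + 120*P
q(-1191, 2007)/(-1416065) + 3584657/J(82, 1198) = -1191/(-1416065) + 3584657/(29*82 + 120*1198) = -1191*(-1/1416065) + 3584657/(2378 + 143760) = 1191/1416065 + 3584657/146138 = 5076281365063/206940906970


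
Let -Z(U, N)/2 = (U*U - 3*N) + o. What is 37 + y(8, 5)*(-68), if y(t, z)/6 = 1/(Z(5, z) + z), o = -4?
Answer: 667/7 ≈ 95.286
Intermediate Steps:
Z(U, N) = 8 - 2*U² + 6*N (Z(U, N) = -2*((U*U - 3*N) - 4) = -2*((U² - 3*N) - 4) = -2*(-4 + U² - 3*N) = 8 - 2*U² + 6*N)
y(t, z) = 6/(-42 + 7*z) (y(t, z) = 6/((8 - 2*5² + 6*z) + z) = 6/((8 - 2*25 + 6*z) + z) = 6/((8 - 50 + 6*z) + z) = 6/((-42 + 6*z) + z) = 6/(-42 + 7*z))
37 + y(8, 5)*(-68) = 37 + (6/(7*(-6 + 5)))*(-68) = 37 + ((6/7)/(-1))*(-68) = 37 + ((6/7)*(-1))*(-68) = 37 - 6/7*(-68) = 37 + 408/7 = 667/7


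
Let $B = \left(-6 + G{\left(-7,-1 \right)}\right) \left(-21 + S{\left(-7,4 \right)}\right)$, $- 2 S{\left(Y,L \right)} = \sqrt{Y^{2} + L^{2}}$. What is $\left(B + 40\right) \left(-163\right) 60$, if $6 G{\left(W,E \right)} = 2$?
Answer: $-1555020 - 27710 \sqrt{65} \approx -1.7784 \cdot 10^{6}$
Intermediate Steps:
$S{\left(Y,L \right)} = - \frac{\sqrt{L^{2} + Y^{2}}}{2}$ ($S{\left(Y,L \right)} = - \frac{\sqrt{Y^{2} + L^{2}}}{2} = - \frac{\sqrt{L^{2} + Y^{2}}}{2}$)
$G{\left(W,E \right)} = \frac{1}{3}$ ($G{\left(W,E \right)} = \frac{1}{6} \cdot 2 = \frac{1}{3}$)
$B = 119 + \frac{17 \sqrt{65}}{6}$ ($B = \left(-6 + \frac{1}{3}\right) \left(-21 - \frac{\sqrt{4^{2} + \left(-7\right)^{2}}}{2}\right) = - \frac{17 \left(-21 - \frac{\sqrt{16 + 49}}{2}\right)}{3} = - \frac{17 \left(-21 - \frac{\sqrt{65}}{2}\right)}{3} = 119 + \frac{17 \sqrt{65}}{6} \approx 141.84$)
$\left(B + 40\right) \left(-163\right) 60 = \left(\left(119 + \frac{17 \sqrt{65}}{6}\right) + 40\right) \left(-163\right) 60 = \left(159 + \frac{17 \sqrt{65}}{6}\right) \left(-163\right) 60 = \left(-25917 - \frac{2771 \sqrt{65}}{6}\right) 60 = -1555020 - 27710 \sqrt{65}$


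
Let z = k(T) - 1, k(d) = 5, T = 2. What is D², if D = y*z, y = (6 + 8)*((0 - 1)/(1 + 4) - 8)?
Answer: 5271616/25 ≈ 2.1086e+5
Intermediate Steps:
y = -574/5 (y = 14*(-1/5 - 8) = 14*(-1*⅕ - 8) = 14*(-⅕ - 8) = 14*(-41/5) = -574/5 ≈ -114.80)
z = 4 (z = 5 - 1 = 4)
D = -2296/5 (D = -574/5*4 = -2296/5 ≈ -459.20)
D² = (-2296/5)² = 5271616/25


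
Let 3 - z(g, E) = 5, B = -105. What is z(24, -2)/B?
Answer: 2/105 ≈ 0.019048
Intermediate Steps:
z(g, E) = -2 (z(g, E) = 3 - 1*5 = 3 - 5 = -2)
z(24, -2)/B = -2/(-105) = -2*(-1/105) = 2/105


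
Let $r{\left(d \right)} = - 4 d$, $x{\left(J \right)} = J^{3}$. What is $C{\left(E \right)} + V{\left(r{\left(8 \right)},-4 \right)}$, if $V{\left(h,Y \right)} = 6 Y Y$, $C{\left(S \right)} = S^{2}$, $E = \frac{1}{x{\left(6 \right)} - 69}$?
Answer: $\frac{2074465}{21609} \approx 96.0$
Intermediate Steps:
$E = \frac{1}{147}$ ($E = \frac{1}{6^{3} - 69} = \frac{1}{216 - 69} = \frac{1}{147} \approx 0.0068027$)
$V{\left(h,Y \right)} = 6 Y^{2}$
$C{\left(E \right)} + V{\left(r{\left(8 \right)},-4 \right)} = \left(\frac{1}{147}\right)^{2} + 6 \left(-4\right)^{2} = \frac{1}{21609} + 6 \cdot 16 = \frac{1}{21609} + 96 = \frac{2074465}{21609}$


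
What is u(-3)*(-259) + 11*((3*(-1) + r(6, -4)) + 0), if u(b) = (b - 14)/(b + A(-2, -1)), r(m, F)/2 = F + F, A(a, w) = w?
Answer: -5239/4 ≈ -1309.8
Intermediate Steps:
r(m, F) = 4*F (r(m, F) = 2*(F + F) = 2*(2*F) = 4*F)
u(b) = (-14 + b)/(-1 + b) (u(b) = (b - 14)/(b - 1) = (-14 + b)/(-1 + b))
u(-3)*(-259) + 11*((3*(-1) + r(6, -4)) + 0) = ((-14 - 3)/(-1 - 3))*(-259) + 11*((3*(-1) + 4*(-4)) + 0) = (-17/(-4))*(-259) + 11*((-3 - 16) + 0) = -¼*(-17)*(-259) + 11*(-19 + 0) = (17/4)*(-259) + 11*(-19) = -4403/4 - 209 = -5239/4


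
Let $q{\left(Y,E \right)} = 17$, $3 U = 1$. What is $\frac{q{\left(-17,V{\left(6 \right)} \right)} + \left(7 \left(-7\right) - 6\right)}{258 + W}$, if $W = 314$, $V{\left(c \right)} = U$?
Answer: $- \frac{19}{286} \approx -0.066434$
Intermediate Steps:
$U = \frac{1}{3}$ ($U = \frac{1}{3} \cdot 1 = \frac{1}{3} \approx 0.33333$)
$V{\left(c \right)} = \frac{1}{3}$
$\frac{q{\left(-17,V{\left(6 \right)} \right)} + \left(7 \left(-7\right) - 6\right)}{258 + W} = \frac{17 + \left(7 \left(-7\right) - 6\right)}{258 + 314} = \frac{17 - 55}{572} = \left(17 - 55\right) \frac{1}{572} = \left(-38\right) \frac{1}{572} = - \frac{19}{286}$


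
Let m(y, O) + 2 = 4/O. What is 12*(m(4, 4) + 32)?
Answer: 372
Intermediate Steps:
m(y, O) = -2 + 4/O
12*(m(4, 4) + 32) = 12*((-2 + 4/4) + 32) = 12*((-2 + 4*(¼)) + 32) = 12*((-2 + 1) + 32) = 12*(-1 + 32) = 12*31 = 372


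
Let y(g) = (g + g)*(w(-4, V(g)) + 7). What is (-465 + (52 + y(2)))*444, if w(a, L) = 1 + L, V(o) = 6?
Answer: -158508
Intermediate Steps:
y(g) = 28*g (y(g) = (g + g)*((1 + 6) + 7) = (2*g)*(7 + 7) = (2*g)*14 = 28*g)
(-465 + (52 + y(2)))*444 = (-465 + (52 + 28*2))*444 = (-465 + (52 + 56))*444 = (-465 + 108)*444 = -357*444 = -158508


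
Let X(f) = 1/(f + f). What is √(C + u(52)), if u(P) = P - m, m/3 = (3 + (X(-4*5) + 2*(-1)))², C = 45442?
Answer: √72785837/40 ≈ 213.29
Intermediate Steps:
X(f) = 1/(2*f)
m = 4563/1600 (m = 3*(3 + (1/(2*((-4*5))) + 2*(-1)))² = 3*(3 + ((½)/(-20) - 2))² = 3*(3 + ((½)*(-1/20) - 2))² = 3*(3 + (-1/40 - 2))² = 3*(3 - 81/40)² = 3*(39/40)² = 3*(1521/1600) = 4563/1600 ≈ 2.8519)
u(P) = -4563/1600 + P (u(P) = P - 1*4563/1600 = P - 4563/1600 = -4563/1600 + P)
√(C + u(52)) = √(45442 + (-4563/1600 + 52)) = √(45442 + 78637/1600) = √(72785837/1600) = √72785837/40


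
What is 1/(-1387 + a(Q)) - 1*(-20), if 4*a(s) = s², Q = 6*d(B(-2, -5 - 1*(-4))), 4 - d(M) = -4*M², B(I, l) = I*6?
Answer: 60524261/3026213 ≈ 20.000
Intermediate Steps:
B(I, l) = 6*I
d(M) = 4 + 4*M² (d(M) = 4 - (-4)*M² = 4 + 4*M²)
Q = 3480 (Q = 6*(4 + 4*(6*(-2))²) = 6*(4 + 4*(-12)²) = 6*(4 + 4*144) = 6*(4 + 576) = 6*580 = 3480)
a(s) = s²/4
1/(-1387 + a(Q)) - 1*(-20) = 1/(-1387 + (¼)*3480²) - 1*(-20) = 1/(-1387 + (¼)*12110400) + 20 = 1/(-1387 + 3027600) + 20 = 1/3026213 + 20 = 60524261/3026213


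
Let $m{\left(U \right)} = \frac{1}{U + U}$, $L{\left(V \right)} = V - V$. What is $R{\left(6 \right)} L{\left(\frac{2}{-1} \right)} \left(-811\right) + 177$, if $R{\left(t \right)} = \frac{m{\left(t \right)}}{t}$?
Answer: $177$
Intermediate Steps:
$L{\left(V \right)} = 0$
$m{\left(U \right)} = \frac{1}{2 U}$
$R{\left(t \right)} = \frac{1}{2 t^{2}}$ ($R{\left(t \right)} = \frac{\frac{1}{2} \frac{1}{t}}{t} = \frac{1}{2 t^{2}}$)
$R{\left(6 \right)} L{\left(\frac{2}{-1} \right)} \left(-811\right) + 177 = \frac{1}{2 \cdot 36} \cdot 0 \left(-811\right) + 177 = \frac{1}{2} \cdot \frac{1}{36} \cdot 0 \left(-811\right) + 177 = \frac{1}{72} \cdot 0 \left(-811\right) + 177 = 0 \left(-811\right) + 177 = 0 + 177 = 177$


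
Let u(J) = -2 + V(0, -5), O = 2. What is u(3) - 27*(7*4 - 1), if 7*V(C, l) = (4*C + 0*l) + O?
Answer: -5115/7 ≈ -730.71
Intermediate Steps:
V(C, l) = 2/7 + 4*C/7 (V(C, l) = ((4*C + 0*l) + 2)/7 = ((4*C + 0) + 2)/7 = (4*C + 2)/7 = (2 + 4*C)/7 = 2/7 + 4*C/7)
u(J) = -12/7 (u(J) = -2 + (2/7 + (4/7)*0) = -2 + (2/7 + 0) = -2 + 2/7 = -12/7)
u(3) - 27*(7*4 - 1) = -12/7 - 27*(7*4 - 1) = -12/7 - 27*(28 - 1) = -12/7 - 27*27 = -12/7 - 729 = -5115/7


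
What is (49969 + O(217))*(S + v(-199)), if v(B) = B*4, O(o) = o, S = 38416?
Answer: 1887997320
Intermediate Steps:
v(B) = 4*B
(49969 + O(217))*(S + v(-199)) = (49969 + 217)*(38416 + 4*(-199)) = 50186*(38416 - 796) = 50186*37620 = 1887997320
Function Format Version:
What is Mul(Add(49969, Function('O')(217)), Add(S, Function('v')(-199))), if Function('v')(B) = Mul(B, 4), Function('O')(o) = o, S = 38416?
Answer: 1887997320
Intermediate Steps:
Function('v')(B) = Mul(4, B)
Mul(Add(49969, Function('O')(217)), Add(S, Function('v')(-199))) = Mul(Add(49969, 217), Add(38416, Mul(4, -199))) = Mul(50186, Add(38416, -796)) = Mul(50186, 37620) = 1887997320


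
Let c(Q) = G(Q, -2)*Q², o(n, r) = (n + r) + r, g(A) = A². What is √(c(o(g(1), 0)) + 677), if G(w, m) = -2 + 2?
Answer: √677 ≈ 26.019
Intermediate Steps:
G(w, m) = 0
o(n, r) = n + 2*r
c(Q) = 0 (c(Q) = 0*Q² = 0)
√(c(o(g(1), 0)) + 677) = √(0 + 677) = √677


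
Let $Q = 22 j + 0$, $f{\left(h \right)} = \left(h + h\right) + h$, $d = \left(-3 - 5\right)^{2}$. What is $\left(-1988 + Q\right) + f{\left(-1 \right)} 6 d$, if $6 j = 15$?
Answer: $-3085$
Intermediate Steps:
$j = \frac{5}{2}$ ($j = \frac{1}{6} \cdot 15 = \frac{5}{2} \approx 2.5$)
$d = 64$ ($d = \left(-8\right)^{2} = 64$)
$f{\left(h \right)} = 3 h$ ($f{\left(h \right)} = 2 h + h = 3 h$)
$Q = 55$ ($Q = 22 \cdot \frac{5}{2} + 0 = 55 + 0 = 55$)
$\left(-1988 + Q\right) + f{\left(-1 \right)} 6 d = \left(-1988 + 55\right) + 3 \left(-1\right) 6 \cdot 64 = -1933 + \left(-3\right) 6 \cdot 64 = -1933 - 1152 = -3085$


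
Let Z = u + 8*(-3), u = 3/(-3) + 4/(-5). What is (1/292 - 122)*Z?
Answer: 4595367/1460 ≈ 3147.5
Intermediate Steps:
u = -9/5 (u = 3*(-⅓) + 4*(-⅕) = -1 - ⅘ = -9/5 ≈ -1.8000)
Z = -129/5 (Z = -9/5 + 8*(-3) = -9/5 - 24 = -129/5 ≈ -25.800)
(1/292 - 122)*Z = (1/292 - 122)*(-129/5) = -35623/292*(-129/5) = 4595367/1460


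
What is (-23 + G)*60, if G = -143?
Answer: -9960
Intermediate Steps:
(-23 + G)*60 = (-23 - 143)*60 = -166*60 = -9960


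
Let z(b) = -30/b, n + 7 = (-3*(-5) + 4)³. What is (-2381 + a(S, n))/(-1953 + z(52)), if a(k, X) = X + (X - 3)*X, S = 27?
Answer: -1220279294/50793 ≈ -24025.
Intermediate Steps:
n = 6852 (n = -7 + (-3*(-5) + 4)³ = -7 + (15 + 4)³ = -7 + 19³ = -7 + 6859 = 6852)
a(k, X) = X + X*(-3 + X) (a(k, X) = X + (-3 + X)*X = X + X*(-3 + X))
(-2381 + a(S, n))/(-1953 + z(52)) = (-2381 + 6852*(-2 + 6852))/(-1953 - 30/52) = (-2381 + 6852*6850)/(-1953 - 30*1/52) = (-2381 + 46936200)/(-1953 - 15/26) = 46933819/(-50793/26) = 46933819*(-26/50793) = -1220279294/50793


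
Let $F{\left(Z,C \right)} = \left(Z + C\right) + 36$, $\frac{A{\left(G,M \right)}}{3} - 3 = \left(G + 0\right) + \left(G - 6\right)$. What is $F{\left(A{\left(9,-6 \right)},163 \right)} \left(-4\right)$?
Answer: $-976$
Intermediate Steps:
$A{\left(G,M \right)} = -9 + 6 G$ ($A{\left(G,M \right)} = 9 + 3 \left(\left(G + 0\right) + \left(G - 6\right)\right) = 9 + 3 \left(G + \left(-6 + G\right)\right) = 9 + 3 \left(-6 + 2 G\right) = 9 + \left(-18 + 6 G\right) = -9 + 6 G$)
$F{\left(Z,C \right)} = 36 + C + Z$ ($F{\left(Z,C \right)} = \left(C + Z\right) + 36 = 36 + C + Z$)
$F{\left(A{\left(9,-6 \right)},163 \right)} \left(-4\right) = \left(36 + 163 + \left(-9 + 6 \cdot 9\right)\right) \left(-4\right) = \left(36 + 163 + \left(-9 + 54\right)\right) \left(-4\right) = \left(36 + 163 + 45\right) \left(-4\right) = 244 \left(-4\right) = -976$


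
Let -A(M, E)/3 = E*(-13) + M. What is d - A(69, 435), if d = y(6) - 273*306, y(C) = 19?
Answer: -100277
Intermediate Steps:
A(M, E) = -3*M + 39*E (A(M, E) = -3*(E*(-13) + M) = -3*(-13*E + M) = -3*(M - 13*E) = -3*M + 39*E)
d = -83519 (d = 19 - 273*306 = 19 - 83538 = -83519)
d - A(69, 435) = -83519 - (-3*69 + 39*435) = -83519 - (-207 + 16965) = -83519 - 1*16758 = -83519 - 16758 = -100277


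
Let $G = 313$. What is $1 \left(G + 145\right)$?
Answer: $458$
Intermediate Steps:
$1 \left(G + 145\right) = 1 \left(313 + 145\right) = 1 \cdot 458 = 458$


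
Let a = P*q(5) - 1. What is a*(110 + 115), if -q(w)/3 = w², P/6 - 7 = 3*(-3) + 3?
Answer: -101475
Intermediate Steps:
P = 6 (P = 42 + 6*(3*(-3) + 3) = 42 + 6*(-9 + 3) = 42 + 6*(-6) = 42 - 36 = 6)
q(w) = -3*w²
a = -451 (a = 6*(-3*5²) - 1 = 6*(-3*25) - 1 = 6*(-75) - 1 = -450 - 1 = -451)
a*(110 + 115) = -451*(110 + 115) = -451*225 = -101475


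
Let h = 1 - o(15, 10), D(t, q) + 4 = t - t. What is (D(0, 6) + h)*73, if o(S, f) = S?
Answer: -1314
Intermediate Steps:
D(t, q) = -4 (D(t, q) = -4 + (t - t) = -4 + 0 = -4)
h = -14 (h = 1 - 1*15 = 1 - 15 = -14)
(D(0, 6) + h)*73 = (-4 - 14)*73 = -18*73 = -1314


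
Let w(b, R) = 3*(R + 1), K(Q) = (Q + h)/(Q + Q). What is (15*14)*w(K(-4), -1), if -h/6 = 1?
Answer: 0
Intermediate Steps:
h = -6 (h = -6*1 = -6)
K(Q) = (-6 + Q)/(2*Q) (K(Q) = (Q - 6)/(Q + Q) = (-6 + Q)/((2*Q)) = (-6 + Q)*(1/(2*Q)) = (-6 + Q)/(2*Q))
w(b, R) = 3 + 3*R (w(b, R) = 3*(1 + R) = 3 + 3*R)
(15*14)*w(K(-4), -1) = (15*14)*(3 + 3*(-1)) = 210*(3 - 3) = 210*0 = 0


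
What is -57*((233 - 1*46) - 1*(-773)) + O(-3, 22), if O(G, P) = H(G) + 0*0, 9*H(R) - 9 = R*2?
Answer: -164159/3 ≈ -54720.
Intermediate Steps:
H(R) = 1 + 2*R/9 (H(R) = 1 + (R*2)/9 = 1 + (2*R)/9 = 1 + 2*R/9)
O(G, P) = 1 + 2*G/9 (O(G, P) = (1 + 2*G/9) + 0*0 = (1 + 2*G/9) + 0 = 1 + 2*G/9)
-57*((233 - 1*46) - 1*(-773)) + O(-3, 22) = -57*((233 - 1*46) - 1*(-773)) + (1 + (2/9)*(-3)) = -57*((233 - 46) + 773) + (1 - 2/3) = -57*(187 + 773) + 1/3 = -57*960 + 1/3 = -54720 + 1/3 = -164159/3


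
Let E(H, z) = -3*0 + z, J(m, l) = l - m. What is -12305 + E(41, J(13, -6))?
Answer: -12324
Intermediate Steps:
E(H, z) = z (E(H, z) = 0 + z = z)
-12305 + E(41, J(13, -6)) = -12305 + (-6 - 1*13) = -12305 + (-6 - 13) = -12305 - 19 = -12324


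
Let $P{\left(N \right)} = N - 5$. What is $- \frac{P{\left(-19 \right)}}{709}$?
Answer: $\frac{24}{709} \approx 0.03385$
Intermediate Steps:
$P{\left(N \right)} = -5 + N$
$- \frac{P{\left(-19 \right)}}{709} = - \frac{-5 - 19}{709} = - \frac{-24}{709} = \left(-1\right) \left(- \frac{24}{709}\right) = \frac{24}{709}$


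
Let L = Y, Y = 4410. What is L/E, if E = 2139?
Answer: 1470/713 ≈ 2.0617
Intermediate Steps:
L = 4410
L/E = 4410/2139 = 4410*(1/2139) = 1470/713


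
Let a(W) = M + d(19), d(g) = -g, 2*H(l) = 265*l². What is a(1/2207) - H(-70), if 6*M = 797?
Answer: -3894817/6 ≈ -6.4914e+5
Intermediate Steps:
M = 797/6 (M = (⅙)*797 = 797/6 ≈ 132.83)
H(l) = 265*l²/2 (H(l) = (265*l²)/2 = 265*l²/2)
a(W) = 683/6 (a(W) = 797/6 - 1*19 = 797/6 - 19 = 683/6)
a(1/2207) - H(-70) = 683/6 - 265*(-70)²/2 = 683/6 - 265*4900/2 = 683/6 - 1*649250 = 683/6 - 649250 = -3894817/6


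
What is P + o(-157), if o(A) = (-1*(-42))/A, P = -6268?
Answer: -984118/157 ≈ -6268.3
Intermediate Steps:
o(A) = 42/A
P + o(-157) = -6268 + 42/(-157) = -6268 + 42*(-1/157) = -6268 - 42/157 = -984118/157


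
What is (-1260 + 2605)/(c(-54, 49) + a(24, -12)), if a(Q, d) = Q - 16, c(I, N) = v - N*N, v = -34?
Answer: -1345/2427 ≈ -0.55418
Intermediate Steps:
c(I, N) = -34 - N² (c(I, N) = -34 - N*N = -34 - N²)
a(Q, d) = -16 + Q
(-1260 + 2605)/(c(-54, 49) + a(24, -12)) = (-1260 + 2605)/((-34 - 1*49²) + (-16 + 24)) = 1345/((-34 - 1*2401) + 8) = 1345/((-34 - 2401) + 8) = 1345/(-2435 + 8) = 1345/(-2427) = 1345*(-1/2427) = -1345/2427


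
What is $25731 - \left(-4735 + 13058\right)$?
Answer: $17408$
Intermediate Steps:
$25731 - \left(-4735 + 13058\right) = 25731 - 8323 = 17408$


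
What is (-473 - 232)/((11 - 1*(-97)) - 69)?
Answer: -235/13 ≈ -18.077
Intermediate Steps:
(-473 - 232)/((11 - 1*(-97)) - 69) = -705/((11 + 97) - 69) = -705/(108 - 69) = -705/39 = -705*1/39 = -235/13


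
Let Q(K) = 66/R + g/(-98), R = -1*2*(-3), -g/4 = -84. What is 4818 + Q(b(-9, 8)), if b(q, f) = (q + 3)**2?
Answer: 33779/7 ≈ 4825.6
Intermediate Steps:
g = 336 (g = -4*(-84) = 336)
b(q, f) = (3 + q)**2
R = 6 (R = -2*(-3) = 6)
Q(K) = 53/7 (Q(K) = 66/6 + 336/(-98) = 66*(1/6) + 336*(-1/98) = 11 - 24/7 = 53/7)
4818 + Q(b(-9, 8)) = 4818 + 53/7 = 33779/7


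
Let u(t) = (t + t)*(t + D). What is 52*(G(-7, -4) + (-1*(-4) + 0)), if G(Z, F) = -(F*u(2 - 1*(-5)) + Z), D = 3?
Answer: 29692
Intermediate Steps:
u(t) = 2*t*(3 + t) (u(t) = (t + t)*(t + 3) = (2*t)*(3 + t) = 2*t*(3 + t))
G(Z, F) = -Z - 140*F (G(Z, F) = -(F*(2*(2 - 1*(-5))*(3 + (2 - 1*(-5)))) + Z) = -(F*(2*(2 + 5)*(3 + (2 + 5))) + Z) = -(F*(2*7*(3 + 7)) + Z) = -(F*(2*7*10) + Z) = -(F*140 + Z) = -(140*F + Z) = -(Z + 140*F) = -Z - 140*F)
52*(G(-7, -4) + (-1*(-4) + 0)) = 52*((-1*(-7) - 140*(-4)) + (-1*(-4) + 0)) = 52*((7 + 560) + (4 + 0)) = 52*(567 + 4) = 52*571 = 29692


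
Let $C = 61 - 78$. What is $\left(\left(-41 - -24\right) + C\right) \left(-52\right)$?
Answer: $1768$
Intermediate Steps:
$C = -17$
$\left(\left(-41 - -24\right) + C\right) \left(-52\right) = \left(\left(-41 - -24\right) - 17\right) \left(-52\right) = \left(\left(-41 + 24\right) - 17\right) \left(-52\right) = \left(-17 - 17\right) \left(-52\right) = \left(-34\right) \left(-52\right) = 1768$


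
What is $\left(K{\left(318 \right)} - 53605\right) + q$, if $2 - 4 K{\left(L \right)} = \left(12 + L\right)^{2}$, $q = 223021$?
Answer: $\frac{284383}{2} \approx 1.4219 \cdot 10^{5}$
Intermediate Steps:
$K{\left(L \right)} = \frac{1}{2} - \frac{\left(12 + L\right)^{2}}{4}$
$\left(K{\left(318 \right)} - 53605\right) + q = \left(\left(\frac{1}{2} - \frac{\left(12 + 318\right)^{2}}{4}\right) - 53605\right) + 223021 = \left(\left(\frac{1}{2} - \frac{330^{2}}{4}\right) - 53605\right) + 223021 = \left(\left(\frac{1}{2} - 27225\right) - 53605\right) + 223021 = \left(- \frac{54449}{2} - 53605\right) + 223021 = - \frac{161659}{2} + 223021 = \frac{284383}{2}$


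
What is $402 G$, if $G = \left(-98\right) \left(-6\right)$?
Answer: $236376$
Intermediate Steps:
$G = 588$
$402 G = 402 \cdot 588 = 236376$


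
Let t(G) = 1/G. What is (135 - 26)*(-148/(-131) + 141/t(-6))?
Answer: -12063902/131 ≈ -92091.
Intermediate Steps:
(135 - 26)*(-148/(-131) + 141/t(-6)) = (135 - 26)*(-148/(-131) + 141/(1/(-6))) = 109*(-148*(-1/131) + 141/(-1/6)) = 109*(148/131 + 141*(-6)) = 109*(148/131 - 846) = 109*(-110678/131) = -12063902/131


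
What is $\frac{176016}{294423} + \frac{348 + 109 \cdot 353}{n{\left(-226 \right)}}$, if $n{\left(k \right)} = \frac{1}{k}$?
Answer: $- \frac{861133238778}{98141} \approx -8.7744 \cdot 10^{6}$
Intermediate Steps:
$\frac{176016}{294423} + \frac{348 + 109 \cdot 353}{n{\left(-226 \right)}} = \frac{176016}{294423} + \frac{348 + 109 \cdot 353}{\frac{1}{-226}} = 176016 \cdot \frac{1}{294423} + \frac{348 + 38477}{- \frac{1}{226}} = \frac{58672}{98141} + 38825 \left(-226\right) = \frac{58672}{98141} - 8774450 = - \frac{861133238778}{98141}$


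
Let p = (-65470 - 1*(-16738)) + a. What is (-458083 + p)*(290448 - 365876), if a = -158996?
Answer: 50220792108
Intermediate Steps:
p = -207728 (p = (-65470 - 1*(-16738)) - 158996 = (-65470 + 16738) - 158996 = -48732 - 158996 = -207728)
(-458083 + p)*(290448 - 365876) = (-458083 - 207728)*(290448 - 365876) = -665811*(-75428) = 50220792108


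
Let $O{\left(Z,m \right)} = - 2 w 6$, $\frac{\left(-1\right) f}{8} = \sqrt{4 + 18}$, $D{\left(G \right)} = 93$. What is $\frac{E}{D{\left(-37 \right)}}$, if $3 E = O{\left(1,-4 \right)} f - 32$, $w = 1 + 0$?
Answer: $- \frac{32}{279} + \frac{32 \sqrt{22}}{93} \approx 1.4992$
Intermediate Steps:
$w = 1$
$f = - 8 \sqrt{22}$ ($f = - 8 \sqrt{4 + 18} = - 8 \sqrt{22} \approx -37.523$)
$O{\left(Z,m \right)} = -12$ ($O{\left(Z,m \right)} = \left(-2\right) 1 \cdot 6 = \left(-2\right) 6 = -12$)
$E = - \frac{32}{3} + 32 \sqrt{22}$ ($E = \frac{- 12 \left(- 8 \sqrt{22}\right) - 32}{3} = \frac{96 \sqrt{22} - 32}{3} = \frac{-32 + 96 \sqrt{22}}{3} = - \frac{32}{3} + 32 \sqrt{22} \approx 139.43$)
$\frac{E}{D{\left(-37 \right)}} = \frac{- \frac{32}{3} + 32 \sqrt{22}}{93} = \left(- \frac{32}{3} + 32 \sqrt{22}\right) \frac{1}{93} = - \frac{32}{279} + \frac{32 \sqrt{22}}{93}$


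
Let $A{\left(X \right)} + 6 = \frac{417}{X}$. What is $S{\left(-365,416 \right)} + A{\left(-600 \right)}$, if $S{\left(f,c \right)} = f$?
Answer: $- \frac{74339}{200} \approx -371.69$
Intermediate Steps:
$A{\left(X \right)} = -6 + \frac{417}{X}$
$S{\left(-365,416 \right)} + A{\left(-600 \right)} = -365 - \left(6 - \frac{417}{-600}\right) = -365 + \left(-6 + 417 \left(- \frac{1}{600}\right)\right) = -365 - \frac{1339}{200} = - \frac{74339}{200}$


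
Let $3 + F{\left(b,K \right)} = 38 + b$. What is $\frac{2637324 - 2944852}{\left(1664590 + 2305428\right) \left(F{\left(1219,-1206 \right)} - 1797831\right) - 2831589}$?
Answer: $\frac{307528}{7132445859975} \approx 4.3117 \cdot 10^{-8}$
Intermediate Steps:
$F{\left(b,K \right)} = 35 + b$ ($F{\left(b,K \right)} = -3 + \left(38 + b\right) = 35 + b$)
$\frac{2637324 - 2944852}{\left(1664590 + 2305428\right) \left(F{\left(1219,-1206 \right)} - 1797831\right) - 2831589} = \frac{2637324 - 2944852}{\left(1664590 + 2305428\right) \left(\left(35 + 1219\right) - 1797831\right) - 2831589} = - \frac{307528}{3970018 \left(1254 - 1797831\right) - 2831589} = - \frac{307528}{3970018 \left(-1796577\right) - 2831589} = - \frac{307528}{-7132443028386 - 2831589} = - \frac{307528}{-7132445859975} = \left(-307528\right) \left(- \frac{1}{7132445859975}\right) = \frac{307528}{7132445859975}$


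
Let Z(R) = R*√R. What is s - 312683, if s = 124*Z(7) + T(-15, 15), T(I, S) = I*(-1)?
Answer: -312668 + 868*√7 ≈ -3.1037e+5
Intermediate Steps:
Z(R) = R^(3/2)
T(I, S) = -I
s = 15 + 868*√7 (s = 124*7^(3/2) - 1*(-15) = 124*(7*√7) + 15 = 868*√7 + 15 = 15 + 868*√7 ≈ 2311.5)
s - 312683 = (15 + 868*√7) - 312683 = -312668 + 868*√7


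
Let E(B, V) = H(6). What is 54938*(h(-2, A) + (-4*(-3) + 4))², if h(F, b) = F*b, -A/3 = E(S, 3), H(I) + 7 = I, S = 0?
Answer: 5493800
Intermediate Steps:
H(I) = -7 + I
E(B, V) = -1 (E(B, V) = -7 + 6 = -1)
A = 3 (A = -3*(-1) = 3)
54938*(h(-2, A) + (-4*(-3) + 4))² = 54938*(-2*3 + (-4*(-3) + 4))² = 54938*(-6 + (12 + 4))² = 54938*(-6 + 16)² = 54938*10² = 54938*100 = 5493800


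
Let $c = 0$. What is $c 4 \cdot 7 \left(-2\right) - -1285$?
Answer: $1285$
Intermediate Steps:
$c 4 \cdot 7 \left(-2\right) - -1285 = 0 \cdot 4 \cdot 7 \left(-2\right) - -1285 = 0 \cdot 7 \left(-2\right) + 1285 = 0 \left(-2\right) + 1285 = 0 + 1285 = 1285$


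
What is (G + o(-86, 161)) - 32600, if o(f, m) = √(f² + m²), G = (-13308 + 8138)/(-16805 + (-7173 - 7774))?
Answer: -517555015/15876 + √33317 ≈ -32417.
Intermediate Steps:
G = 2585/15876 (G = -5170/(-16805 - 14947) = -5170/(-31752) = -5170*(-1/31752) = 2585/15876 ≈ 0.16282)
(G + o(-86, 161)) - 32600 = (2585/15876 + √((-86)² + 161²)) - 32600 = (2585/15876 + √(7396 + 25921)) - 32600 = (2585/15876 + √33317) - 32600 = -517555015/15876 + √33317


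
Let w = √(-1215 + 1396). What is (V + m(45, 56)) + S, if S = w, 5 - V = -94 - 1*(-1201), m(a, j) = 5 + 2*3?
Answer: -1091 + √181 ≈ -1077.5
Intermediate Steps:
m(a, j) = 11 (m(a, j) = 5 + 6 = 11)
w = √181 ≈ 13.454
V = -1102 (V = 5 - (-94 - 1*(-1201)) = 5 - (-94 + 1201) = 5 - 1*1107 = 5 - 1107 = -1102)
S = √181 ≈ 13.454
(V + m(45, 56)) + S = (-1102 + 11) + √181 = -1091 + √181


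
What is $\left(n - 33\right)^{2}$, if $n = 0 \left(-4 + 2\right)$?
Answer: $1089$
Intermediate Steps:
$n = 0$ ($n = 0 \left(-2\right) = 0$)
$\left(n - 33\right)^{2} = \left(0 - 33\right)^{2} = \left(-33\right)^{2} = 1089$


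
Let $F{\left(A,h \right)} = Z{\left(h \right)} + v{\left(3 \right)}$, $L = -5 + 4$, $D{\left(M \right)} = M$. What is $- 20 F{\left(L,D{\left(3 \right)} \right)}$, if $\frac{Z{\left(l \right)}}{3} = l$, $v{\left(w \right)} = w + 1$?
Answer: $-260$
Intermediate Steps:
$v{\left(w \right)} = 1 + w$
$Z{\left(l \right)} = 3 l$
$L = -1$
$F{\left(A,h \right)} = 4 + 3 h$ ($F{\left(A,h \right)} = 3 h + \left(1 + 3\right) = 3 h + 4 = 4 + 3 h$)
$- 20 F{\left(L,D{\left(3 \right)} \right)} = - 20 \left(4 + 3 \cdot 3\right) = - 20 \left(4 + 9\right) = \left(-20\right) 13 = -260$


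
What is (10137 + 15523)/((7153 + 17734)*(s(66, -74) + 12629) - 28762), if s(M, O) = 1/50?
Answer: 1283000/15713482937 ≈ 8.1650e-5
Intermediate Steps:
s(M, O) = 1/50
(10137 + 15523)/((7153 + 17734)*(s(66, -74) + 12629) - 28762) = (10137 + 15523)/((7153 + 17734)*(1/50 + 12629) - 28762) = 25660/(24887*(631451/50) - 28762) = 25660/(15714921037/50 - 28762) = 25660/(15713482937/50) = 25660*(50/15713482937) = 1283000/15713482937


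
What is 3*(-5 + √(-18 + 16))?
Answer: -15 + 3*I*√2 ≈ -15.0 + 4.2426*I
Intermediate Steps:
3*(-5 + √(-18 + 16)) = 3*(-5 + √(-2)) = 3*(-5 + I*√2) = -15 + 3*I*√2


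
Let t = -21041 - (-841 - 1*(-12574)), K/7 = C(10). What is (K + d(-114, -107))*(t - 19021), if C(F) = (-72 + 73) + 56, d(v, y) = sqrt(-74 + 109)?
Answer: -20666205 - 51795*sqrt(35) ≈ -2.0973e+7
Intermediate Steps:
d(v, y) = sqrt(35)
C(F) = 57 (C(F) = 1 + 56 = 57)
K = 399 (K = 7*57 = 399)
t = -32774 (t = -21041 - (-841 + 12574) = -21041 - 1*11733 = -21041 - 11733 = -32774)
(K + d(-114, -107))*(t - 19021) = (399 + sqrt(35))*(-32774 - 19021) = (399 + sqrt(35))*(-51795) = -20666205 - 51795*sqrt(35)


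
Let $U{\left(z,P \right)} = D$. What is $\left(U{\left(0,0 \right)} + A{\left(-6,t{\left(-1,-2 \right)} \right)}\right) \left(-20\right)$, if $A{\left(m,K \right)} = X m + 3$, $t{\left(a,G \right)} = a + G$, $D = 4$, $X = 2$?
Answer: $100$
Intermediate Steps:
$t{\left(a,G \right)} = G + a$
$U{\left(z,P \right)} = 4$
$A{\left(m,K \right)} = 3 + 2 m$ ($A{\left(m,K \right)} = 2 m + 3 = 3 + 2 m$)
$\left(U{\left(0,0 \right)} + A{\left(-6,t{\left(-1,-2 \right)} \right)}\right) \left(-20\right) = \left(4 + \left(3 + 2 \left(-6\right)\right)\right) \left(-20\right) = \left(4 + \left(3 - 12\right)\right) \left(-20\right) = \left(4 - 9\right) \left(-20\right) = \left(-5\right) \left(-20\right) = 100$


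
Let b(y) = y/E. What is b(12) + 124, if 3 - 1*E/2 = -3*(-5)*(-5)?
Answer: 1613/13 ≈ 124.08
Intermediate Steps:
E = 156 (E = 6 - 2*(-3*(-5))*(-5) = 6 - 30*(-5) = 6 - 2*(-75) = 6 + 150 = 156)
b(y) = y/156
b(12) + 124 = (1/156)*12 + 124 = 1/13 + 124 = 1613/13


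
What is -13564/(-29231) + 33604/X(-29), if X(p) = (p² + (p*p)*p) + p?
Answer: -2444576/2543097 ≈ -0.96126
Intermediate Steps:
X(p) = p + p² + p³ (X(p) = (p² + p²*p) + p = (p² + p³) + p = p + p² + p³)
-13564/(-29231) + 33604/X(-29) = -13564/(-29231) + 33604/((-29*(1 - 29 + (-29)²))) = -13564*(-1/29231) + 33604/((-29*(1 - 29 + 841))) = 13564/29231 + 33604/((-29*813)) = 13564/29231 + 33604/(-23577) = 13564/29231 + 33604*(-1/23577) = 13564/29231 - 124/87 = -2444576/2543097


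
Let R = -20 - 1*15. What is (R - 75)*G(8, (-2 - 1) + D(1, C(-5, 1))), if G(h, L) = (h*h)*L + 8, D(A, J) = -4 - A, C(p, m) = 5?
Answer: 55440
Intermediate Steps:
G(h, L) = 8 + L*h**2 (G(h, L) = h**2*L + 8 = L*h**2 + 8 = 8 + L*h**2)
R = -35 (R = -20 - 15 = -35)
(R - 75)*G(8, (-2 - 1) + D(1, C(-5, 1))) = (-35 - 75)*(8 + ((-2 - 1) + (-4 - 1*1))*8**2) = -110*(8 + (-3 + (-4 - 1))*64) = -110*(8 + (-3 - 5)*64) = -110*(8 - 8*64) = -110*(8 - 512) = -110*(-504) = 55440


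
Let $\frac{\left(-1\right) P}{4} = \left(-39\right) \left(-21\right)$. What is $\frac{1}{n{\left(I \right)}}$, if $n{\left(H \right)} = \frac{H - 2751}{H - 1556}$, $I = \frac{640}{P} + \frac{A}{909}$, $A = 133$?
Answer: $\frac{128714821}{227564026} \approx 0.56562$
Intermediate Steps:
$P = -3276$ ($P = - 4 \left(\left(-39\right) \left(-21\right)\right) = \left(-4\right) 819 = -3276$)
$I = - \frac{4057}{82719}$ ($I = \frac{640}{-3276} + \frac{133}{909} = 640 \left(- \frac{1}{3276}\right) + 133 \cdot \frac{1}{909} = - \frac{160}{819} + \frac{133}{909} = - \frac{4057}{82719} \approx -0.049046$)
$n{\left(H \right)} = \frac{-2751 + H}{-1556 + H}$
$\frac{1}{n{\left(I \right)}} = \frac{1}{\frac{1}{-1556 - \frac{4057}{82719}} \left(-2751 - \frac{4057}{82719}\right)} = \frac{1}{\frac{1}{- \frac{128714821}{82719}} \left(- \frac{227564026}{82719}\right)} = \frac{1}{\left(- \frac{82719}{128714821}\right) \left(- \frac{227564026}{82719}\right)} = \frac{1}{\frac{227564026}{128714821}} = \frac{128714821}{227564026}$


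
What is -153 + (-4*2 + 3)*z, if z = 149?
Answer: -898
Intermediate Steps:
-153 + (-4*2 + 3)*z = -153 + (-4*2 + 3)*149 = -153 + (-8 + 3)*149 = -153 - 5*149 = -153 - 745 = -898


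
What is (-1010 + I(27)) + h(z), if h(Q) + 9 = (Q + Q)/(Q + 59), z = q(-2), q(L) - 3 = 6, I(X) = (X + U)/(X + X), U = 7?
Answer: -934621/918 ≈ -1018.1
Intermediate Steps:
I(X) = (7 + X)/(2*X) (I(X) = (X + 7)/(X + X) = (7 + X)/((2*X)) = (7 + X)*(1/(2*X)) = (7 + X)/(2*X))
q(L) = 9 (q(L) = 3 + 6 = 9)
z = 9
h(Q) = -9 + 2*Q/(59 + Q) (h(Q) = -9 + (Q + Q)/(Q + 59) = -9 + (2*Q)/(59 + Q) = -9 + 2*Q/(59 + Q))
(-1010 + I(27)) + h(z) = (-1010 + (½)*(7 + 27)/27) + (-531 - 7*9)/(59 + 9) = (-1010 + (½)*(1/27)*34) + (-531 - 63)/68 = (-1010 + 17/27) + (1/68)*(-594) = -27253/27 - 297/34 = -934621/918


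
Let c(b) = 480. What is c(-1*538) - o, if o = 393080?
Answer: -392600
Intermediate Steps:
c(-1*538) - o = 480 - 1*393080 = 480 - 393080 = -392600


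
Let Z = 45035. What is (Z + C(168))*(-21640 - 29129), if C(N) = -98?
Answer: -2281406553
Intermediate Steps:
(Z + C(168))*(-21640 - 29129) = (45035 - 98)*(-21640 - 29129) = 44937*(-50769) = -2281406553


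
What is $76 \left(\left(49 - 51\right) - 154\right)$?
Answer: $-11856$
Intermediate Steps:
$76 \left(\left(49 - 51\right) - 154\right) = 76 \left(-2 - 154\right) = 76 \left(-156\right) = -11856$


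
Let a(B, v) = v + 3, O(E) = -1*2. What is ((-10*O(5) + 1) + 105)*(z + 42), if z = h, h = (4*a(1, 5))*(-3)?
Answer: -6804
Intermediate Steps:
O(E) = -2
a(B, v) = 3 + v
h = -96 (h = (4*(3 + 5))*(-3) = (4*8)*(-3) = 32*(-3) = -96)
z = -96
((-10*O(5) + 1) + 105)*(z + 42) = ((-10*(-2) + 1) + 105)*(-96 + 42) = ((20 + 1) + 105)*(-54) = (21 + 105)*(-54) = 126*(-54) = -6804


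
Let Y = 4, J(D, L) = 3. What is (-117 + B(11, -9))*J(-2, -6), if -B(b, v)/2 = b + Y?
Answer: -441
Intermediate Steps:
B(b, v) = -8 - 2*b (B(b, v) = -2*(b + 4) = -2*(4 + b) = -8 - 2*b)
(-117 + B(11, -9))*J(-2, -6) = (-117 + (-8 - 2*11))*3 = (-117 + (-8 - 22))*3 = (-117 - 30)*3 = -147*3 = -441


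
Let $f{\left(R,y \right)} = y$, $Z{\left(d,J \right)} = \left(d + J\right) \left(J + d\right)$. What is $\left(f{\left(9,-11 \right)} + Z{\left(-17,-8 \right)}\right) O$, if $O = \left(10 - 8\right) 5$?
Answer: $6140$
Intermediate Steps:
$Z{\left(d,J \right)} = \left(J + d\right)^{2}$ ($Z{\left(d,J \right)} = \left(J + d\right) \left(J + d\right) = \left(J + d\right)^{2}$)
$O = 10$ ($O = 2 \cdot 5 = 10$)
$\left(f{\left(9,-11 \right)} + Z{\left(-17,-8 \right)}\right) O = \left(-11 + \left(-8 - 17\right)^{2}\right) 10 = \left(-11 + \left(-25\right)^{2}\right) 10 = \left(-11 + 625\right) 10 = 614 \cdot 10 = 6140$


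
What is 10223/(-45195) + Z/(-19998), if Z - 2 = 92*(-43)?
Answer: -1429918/50211645 ≈ -0.028478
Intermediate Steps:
Z = -3954 (Z = 2 + 92*(-43) = 2 - 3956 = -3954)
10223/(-45195) + Z/(-19998) = 10223/(-45195) - 3954/(-19998) = 10223*(-1/45195) - 3954*(-1/19998) = -10223/45195 + 659/3333 = -1429918/50211645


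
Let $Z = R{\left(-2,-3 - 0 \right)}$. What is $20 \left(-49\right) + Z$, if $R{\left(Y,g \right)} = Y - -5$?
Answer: $-977$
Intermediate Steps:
$R{\left(Y,g \right)} = 5 + Y$ ($R{\left(Y,g \right)} = Y + 5 = 5 + Y$)
$Z = 3$ ($Z = 5 - 2 = 3$)
$20 \left(-49\right) + Z = 20 \left(-49\right) + 3 = -980 + 3 = -977$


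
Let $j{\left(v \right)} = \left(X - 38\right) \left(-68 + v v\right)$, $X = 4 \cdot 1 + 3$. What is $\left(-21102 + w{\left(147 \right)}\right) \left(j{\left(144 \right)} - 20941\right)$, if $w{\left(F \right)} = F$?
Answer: $13864854795$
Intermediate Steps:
$X = 7$ ($X = 4 + 3 = 7$)
$j{\left(v \right)} = 2108 - 31 v^{2}$ ($j{\left(v \right)} = \left(7 - 38\right) \left(-68 + v v\right) = - 31 \left(-68 + v^{2}\right) = 2108 - 31 v^{2}$)
$\left(-21102 + w{\left(147 \right)}\right) \left(j{\left(144 \right)} - 20941\right) = \left(-21102 + 147\right) \left(\left(2108 - 31 \cdot 144^{2}\right) - 20941\right) = - 20955 \left(\left(2108 - 642816\right) - 20941\right) = - 20955 \left(-640708 - 20941\right) = \left(-20955\right) \left(-661649\right) = 13864854795$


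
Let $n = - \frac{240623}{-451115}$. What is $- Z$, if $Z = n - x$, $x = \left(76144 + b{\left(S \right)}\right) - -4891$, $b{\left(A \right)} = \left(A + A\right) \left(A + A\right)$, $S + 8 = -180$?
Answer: $\frac{100332697642}{451115} \approx 2.2241 \cdot 10^{5}$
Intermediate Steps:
$S = -188$ ($S = -8 - 180 = -188$)
$b{\left(A \right)} = 4 A^{2}$ ($b{\left(A \right)} = 2 A 2 A = 4 A^{2}$)
$x = 222411$ ($x = \left(76144 + 4 \left(-188\right)^{2}\right) - -4891 = \left(76144 + 4 \cdot 35344\right) + 4891 = \left(76144 + 141376\right) + 4891 = 217520 + 4891 = 222411$)
$n = \frac{240623}{451115}$ ($n = \left(-240623\right) \left(- \frac{1}{451115}\right) = \frac{240623}{451115} \approx 0.5334$)
$Z = - \frac{100332697642}{451115}$ ($Z = \frac{240623}{451115} - 222411 = - \frac{100332697642}{451115} \approx -2.2241 \cdot 10^{5}$)
$- Z = \left(-1\right) \left(- \frac{100332697642}{451115}\right) = \frac{100332697642}{451115}$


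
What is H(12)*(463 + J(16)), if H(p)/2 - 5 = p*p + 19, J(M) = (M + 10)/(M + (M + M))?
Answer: 155750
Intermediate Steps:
J(M) = (10 + M)/(3*M) (J(M) = (10 + M)/(M + 2*M) = (10 + M)/((3*M)) = (10 + M)*(1/(3*M)) = (10 + M)/(3*M))
H(p) = 48 + 2*p² (H(p) = 10 + 2*(p*p + 19) = 10 + 2*(p² + 19) = 10 + 2*(19 + p²) = 10 + (38 + 2*p²) = 48 + 2*p²)
H(12)*(463 + J(16)) = (48 + 2*12²)*(463 + (⅓)*(10 + 16)/16) = (48 + 2*144)*(463 + (⅓)*(1/16)*26) = (48 + 288)*(463 + 13/24) = 336*(11125/24) = 155750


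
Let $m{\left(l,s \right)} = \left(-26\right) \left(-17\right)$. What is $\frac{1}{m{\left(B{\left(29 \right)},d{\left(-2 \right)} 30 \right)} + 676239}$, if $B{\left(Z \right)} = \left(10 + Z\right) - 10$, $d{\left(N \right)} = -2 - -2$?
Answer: $\frac{1}{676681} \approx 1.4778 \cdot 10^{-6}$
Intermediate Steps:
$d{\left(N \right)} = 0$ ($d{\left(N \right)} = -2 + 2 = 0$)
$B{\left(Z \right)} = Z$
$m{\left(l,s \right)} = 442$
$\frac{1}{m{\left(B{\left(29 \right)},d{\left(-2 \right)} 30 \right)} + 676239} = \frac{1}{442 + 676239} = \frac{1}{676681}$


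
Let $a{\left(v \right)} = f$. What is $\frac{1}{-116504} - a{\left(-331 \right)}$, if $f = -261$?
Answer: $\frac{30407543}{116504} \approx 261.0$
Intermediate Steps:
$a{\left(v \right)} = -261$
$\frac{1}{-116504} - a{\left(-331 \right)} = \frac{1}{-116504} - -261 = - \frac{1}{116504} + 261 = \frac{30407543}{116504}$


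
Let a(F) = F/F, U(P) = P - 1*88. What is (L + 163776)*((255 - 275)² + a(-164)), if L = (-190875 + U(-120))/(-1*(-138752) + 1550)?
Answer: 9214141616869/140302 ≈ 6.5674e+7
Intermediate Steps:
U(P) = -88 + P (U(P) = P - 88 = -88 + P)
a(F) = 1
L = -191083/140302 (L = (-190875 + (-88 - 120))/(-1*(-138752) + 1550) = (-190875 - 208)/(138752 + 1550) = -191083/140302 ≈ -1.3619)
(L + 163776)*((255 - 275)² + a(-164)) = (-191083/140302 + 163776)*((255 - 275)² + 1) = 22977909269*((-20)² + 1)/140302 = 22977909269*(400 + 1)/140302 = (22977909269/140302)*401 = 9214141616869/140302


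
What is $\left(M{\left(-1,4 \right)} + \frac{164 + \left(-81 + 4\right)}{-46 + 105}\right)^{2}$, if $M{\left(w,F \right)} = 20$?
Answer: $\frac{1605289}{3481} \approx 461.16$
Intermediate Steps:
$\left(M{\left(-1,4 \right)} + \frac{164 + \left(-81 + 4\right)}{-46 + 105}\right)^{2} = \left(20 + \frac{164 + \left(-81 + 4\right)}{-46 + 105}\right)^{2} = \left(20 + \frac{164 - 77}{59}\right)^{2} = \left(20 + 87 \cdot \frac{1}{59}\right)^{2} = \left(20 + \frac{87}{59}\right)^{2} = \left(\frac{1267}{59}\right)^{2} = \frac{1605289}{3481}$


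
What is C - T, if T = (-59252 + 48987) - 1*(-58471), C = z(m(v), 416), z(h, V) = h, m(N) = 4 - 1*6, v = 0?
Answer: -48208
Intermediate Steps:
m(N) = -2 (m(N) = 4 - 6 = -2)
C = -2
T = 48206 (T = -10265 + 58471 = 48206)
C - T = -2 - 1*48206 = -2 - 48206 = -48208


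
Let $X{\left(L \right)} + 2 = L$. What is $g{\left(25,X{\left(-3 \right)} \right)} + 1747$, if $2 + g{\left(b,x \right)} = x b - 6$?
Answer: $1614$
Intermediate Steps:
$X{\left(L \right)} = -2 + L$
$g{\left(b,x \right)} = -8 + b x$ ($g{\left(b,x \right)} = -2 + \left(x b - 6\right) = -2 + \left(b x - 6\right) = -2 + \left(-6 + b x\right) = -8 + b x$)
$g{\left(25,X{\left(-3 \right)} \right)} + 1747 = \left(-8 + 25 \left(-2 - 3\right)\right) + 1747 = \left(-8 + 25 \left(-5\right)\right) + 1747 = \left(-8 - 125\right) + 1747 = -133 + 1747 = 1614$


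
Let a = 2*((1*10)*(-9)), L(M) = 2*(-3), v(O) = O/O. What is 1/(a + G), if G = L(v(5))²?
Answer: -1/144 ≈ -0.0069444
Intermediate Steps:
v(O) = 1
L(M) = -6
a = -180 (a = 2*(10*(-9)) = 2*(-90) = -180)
G = 36 (G = (-6)² = 36)
1/(a + G) = 1/(-180 + 36) = 1/(-144) = -1/144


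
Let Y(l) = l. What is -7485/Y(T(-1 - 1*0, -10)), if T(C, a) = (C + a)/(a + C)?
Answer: -7485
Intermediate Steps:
T(C, a) = 1 (T(C, a) = (C + a)/(C + a) = 1)
-7485/Y(T(-1 - 1*0, -10)) = -7485/1 = -7485*1 = -7485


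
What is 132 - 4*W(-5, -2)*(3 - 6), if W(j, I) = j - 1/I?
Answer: 78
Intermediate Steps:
132 - 4*W(-5, -2)*(3 - 6) = 132 - 4*(-5 - 1/(-2))*(3 - 6) = 132 - 4*(-5 - 1*(-1/2))*(-3) = 132 - 4*(-5 + 1/2)*(-3) = 132 - (-18)*(-3) = 132 - 4*27/2 = 132 - 54 = 78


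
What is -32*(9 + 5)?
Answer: -448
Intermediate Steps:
-32*(9 + 5) = -32*14 = -1*448 = -448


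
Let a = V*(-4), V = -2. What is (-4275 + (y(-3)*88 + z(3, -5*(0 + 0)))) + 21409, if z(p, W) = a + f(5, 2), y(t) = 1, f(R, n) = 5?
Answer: 17235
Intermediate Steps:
a = 8 (a = -2*(-4) = 8)
z(p, W) = 13 (z(p, W) = 8 + 5 = 13)
(-4275 + (y(-3)*88 + z(3, -5*(0 + 0)))) + 21409 = (-4275 + (1*88 + 13)) + 21409 = (-4275 + (88 + 13)) + 21409 = (-4275 + 101) + 21409 = -4174 + 21409 = 17235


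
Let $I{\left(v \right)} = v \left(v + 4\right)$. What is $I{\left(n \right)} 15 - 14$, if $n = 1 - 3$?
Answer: $-74$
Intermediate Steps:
$n = -2$
$I{\left(v \right)} = v \left(4 + v\right)$
$I{\left(n \right)} 15 - 14 = - 2 \left(4 - 2\right) 15 - 14 = \left(-2\right) 2 \cdot 15 - 14 = \left(-4\right) 15 - 14 = -60 - 14 = -74$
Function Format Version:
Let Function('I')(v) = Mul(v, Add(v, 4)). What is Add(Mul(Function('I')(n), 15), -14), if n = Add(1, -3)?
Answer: -74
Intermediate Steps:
n = -2
Function('I')(v) = Mul(v, Add(4, v))
Add(Mul(Function('I')(n), 15), -14) = Add(Mul(Mul(-2, Add(4, -2)), 15), -14) = Add(Mul(Mul(-2, 2), 15), -14) = Add(Mul(-4, 15), -14) = Add(-60, -14) = -74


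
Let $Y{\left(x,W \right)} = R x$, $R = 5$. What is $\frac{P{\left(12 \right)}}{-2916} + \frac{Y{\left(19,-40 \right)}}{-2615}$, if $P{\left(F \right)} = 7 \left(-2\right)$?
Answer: $- \frac{24041}{762534} \approx -0.031528$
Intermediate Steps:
$P{\left(F \right)} = -14$
$Y{\left(x,W \right)} = 5 x$
$\frac{P{\left(12 \right)}}{-2916} + \frac{Y{\left(19,-40 \right)}}{-2615} = - \frac{14}{-2916} + \frac{5 \cdot 19}{-2615} = \left(-14\right) \left(- \frac{1}{2916}\right) + 95 \left(- \frac{1}{2615}\right) = \frac{7}{1458} - \frac{19}{523} = - \frac{24041}{762534}$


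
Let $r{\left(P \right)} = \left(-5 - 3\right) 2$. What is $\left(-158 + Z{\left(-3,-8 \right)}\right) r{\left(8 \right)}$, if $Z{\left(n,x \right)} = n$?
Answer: $2576$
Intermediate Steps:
$r{\left(P \right)} = -16$ ($r{\left(P \right)} = \left(-8\right) 2 = -16$)
$\left(-158 + Z{\left(-3,-8 \right)}\right) r{\left(8 \right)} = \left(-158 - 3\right) \left(-16\right) = \left(-161\right) \left(-16\right) = 2576$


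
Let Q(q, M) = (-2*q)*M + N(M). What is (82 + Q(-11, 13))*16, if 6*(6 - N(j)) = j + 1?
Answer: 17840/3 ≈ 5946.7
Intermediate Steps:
N(j) = 35/6 - j/6 (N(j) = 6 - (j + 1)/6 = 6 - (1 + j)/6 = 6 + (-1/6 - j/6) = 35/6 - j/6)
Q(q, M) = 35/6 - M/6 - 2*M*q (Q(q, M) = (-2*q)*M + (35/6 - M/6) = -2*M*q + (35/6 - M/6) = 35/6 - M/6 - 2*M*q)
(82 + Q(-11, 13))*16 = (82 + (35/6 - 1/6*13 - 2*13*(-11)))*16 = (82 + (35/6 - 13/6 + 286))*16 = (82 + 869/3)*16 = (1115/3)*16 = 17840/3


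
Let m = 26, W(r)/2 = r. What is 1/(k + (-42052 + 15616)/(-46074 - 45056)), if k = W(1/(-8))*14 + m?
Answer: 91130/2076861 ≈ 0.043879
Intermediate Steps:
W(r) = 2*r
k = 45/2 (k = (2/(-8))*14 + 26 = (2*(-⅛))*14 + 26 = -¼*14 + 26 = -7/2 + 26 = 45/2 ≈ 22.500)
1/(k + (-42052 + 15616)/(-46074 - 45056)) = 1/(45/2 + (-42052 + 15616)/(-46074 - 45056)) = 1/(45/2 - 26436/(-91130)) = 1/(45/2 - 26436*(-1/91130)) = 1/(45/2 + 13218/45565) = 1/(2076861/91130) = 91130/2076861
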